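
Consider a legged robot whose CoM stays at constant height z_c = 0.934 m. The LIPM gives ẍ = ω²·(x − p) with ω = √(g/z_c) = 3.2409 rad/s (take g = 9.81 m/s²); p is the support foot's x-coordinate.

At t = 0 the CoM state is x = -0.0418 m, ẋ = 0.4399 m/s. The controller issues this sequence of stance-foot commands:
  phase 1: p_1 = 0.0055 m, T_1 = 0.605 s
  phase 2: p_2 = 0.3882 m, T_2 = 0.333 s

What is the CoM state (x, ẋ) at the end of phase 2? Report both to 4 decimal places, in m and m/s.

x = 0.6801, ẋ = 1.3959

phase 1: p=0.0055, T=0.605, ωT=1.960744, cosh=3.622684, sinh=3.481930; start (x,ẋ)=(-0.041800, 0.439900) → end (x,ẋ)=(0.306763, 1.059858)
phase 2: p=0.3882, T=0.333, ωT=1.079220, cosh=1.641122, sinh=1.301261; start (x,ẋ)=(0.306763, 1.059858) → end (x,ẋ)=(0.680098, 1.395915)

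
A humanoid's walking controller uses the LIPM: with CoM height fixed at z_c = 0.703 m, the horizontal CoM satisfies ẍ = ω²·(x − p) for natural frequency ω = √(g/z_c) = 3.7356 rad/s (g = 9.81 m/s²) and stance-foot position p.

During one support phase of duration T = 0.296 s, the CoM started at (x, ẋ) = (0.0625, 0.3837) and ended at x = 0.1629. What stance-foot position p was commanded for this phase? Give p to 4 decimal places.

ωT = 3.7356·0.296 = 1.105738; cosh(ωT) = 1.676209, sinh(ωT) = 1.345243
x(T) = p + (x₀−p)·cosh(ωT) + (ẋ₀/ω)·sinh(ωT) ⇒ p·(1 − cosh) = x(T) − x₀·cosh − (ẋ₀/ω)·sinh
numerator   = 0.1629 − (0.0625)·1.676209 − (0.3837/3.7356)·1.345243 = -0.080039
denominator = 1 − 1.676209 = -0.676209
p = -0.080039 / -0.676209 = 0.1184

p = 0.1184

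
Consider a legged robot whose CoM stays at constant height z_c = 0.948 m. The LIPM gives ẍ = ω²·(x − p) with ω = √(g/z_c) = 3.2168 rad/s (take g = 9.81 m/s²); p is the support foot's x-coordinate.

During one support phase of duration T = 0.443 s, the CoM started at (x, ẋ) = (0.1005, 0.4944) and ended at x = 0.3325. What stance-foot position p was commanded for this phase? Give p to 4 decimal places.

p = 0.1581

ωT = 3.2168·0.443 = 1.425042; cosh(ωT) = 2.199266, sinh(ωT) = 1.958768
x(T) = p + (x₀−p)·cosh(ωT) + (ẋ₀/ω)·sinh(ωT) ⇒ p·(1 − cosh) = x(T) − x₀·cosh − (ẋ₀/ω)·sinh
numerator   = 0.3325 − (0.1005)·2.199266 − (0.4944/3.2168)·1.958768 = -0.189575
denominator = 1 − 2.199266 = -1.199266
p = -0.189575 / -1.199266 = 0.1581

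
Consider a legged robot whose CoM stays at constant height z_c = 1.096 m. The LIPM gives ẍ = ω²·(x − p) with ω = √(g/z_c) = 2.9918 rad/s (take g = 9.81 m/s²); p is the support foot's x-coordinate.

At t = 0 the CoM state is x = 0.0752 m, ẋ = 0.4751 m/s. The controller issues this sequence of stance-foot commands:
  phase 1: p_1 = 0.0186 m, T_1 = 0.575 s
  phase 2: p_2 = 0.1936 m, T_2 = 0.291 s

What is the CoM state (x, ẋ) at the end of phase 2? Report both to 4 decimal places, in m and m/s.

phase 1: p=0.0186, T=0.575, ωT=1.720285, cosh=2.882568, sinh=2.703553; start (x,ẋ)=(0.075200, 0.475100) → end (x,ẋ)=(0.611079, 1.827316)
phase 2: p=0.1936, T=0.291, ωT=0.870614, cosh=1.403535, sinh=0.984841; start (x,ẋ)=(0.611079, 1.827316) → end (x,ẋ)=(1.381063, 3.794784)

x = 1.3811, ẋ = 3.7948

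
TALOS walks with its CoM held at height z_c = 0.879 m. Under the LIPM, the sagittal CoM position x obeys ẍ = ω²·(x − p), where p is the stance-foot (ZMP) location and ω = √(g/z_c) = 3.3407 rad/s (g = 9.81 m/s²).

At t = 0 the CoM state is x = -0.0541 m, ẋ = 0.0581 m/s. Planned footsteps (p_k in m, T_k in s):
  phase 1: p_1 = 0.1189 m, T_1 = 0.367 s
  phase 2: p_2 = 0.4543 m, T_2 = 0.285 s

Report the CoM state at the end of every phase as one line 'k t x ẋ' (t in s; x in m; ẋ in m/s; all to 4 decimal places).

phase 1: p=0.1189, T=0.367, ωT=1.226037, cosh=1.850575, sinh=1.557122; start (x,ẋ)=(-0.054100, 0.058100) → end (x,ẋ)=(-0.174169, -0.792406)
phase 2: p=0.4543, T=0.285, ωT=0.952099, cosh=1.488537, sinh=1.102607; start (x,ẋ)=(-0.174169, -0.792406) → end (x,ẋ)=(-0.742735, -3.494478)

1 0.3670 -0.1742 -0.7924
2 0.6520 -0.7427 -3.4945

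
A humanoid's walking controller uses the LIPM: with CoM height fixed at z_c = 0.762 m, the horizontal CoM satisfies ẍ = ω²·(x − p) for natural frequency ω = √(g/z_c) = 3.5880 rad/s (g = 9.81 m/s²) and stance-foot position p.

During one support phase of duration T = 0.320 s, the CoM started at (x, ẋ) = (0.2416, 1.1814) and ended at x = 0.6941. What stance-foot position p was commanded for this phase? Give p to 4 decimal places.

p = 0.2610

ωT = 3.5880·0.320 = 1.148160; cosh(ωT) = 1.734804, sinh(ωT) = 1.417584
x(T) = p + (x₀−p)·cosh(ωT) + (ẋ₀/ω)·sinh(ωT) ⇒ p·(1 − cosh) = x(T) − x₀·cosh − (ẋ₀/ω)·sinh
numerator   = 0.6941 − (0.2416)·1.734804 − (1.1814/3.5880)·1.417584 = -0.191788
denominator = 1 − 1.734804 = -0.734804
p = -0.191788 / -0.734804 = 0.2610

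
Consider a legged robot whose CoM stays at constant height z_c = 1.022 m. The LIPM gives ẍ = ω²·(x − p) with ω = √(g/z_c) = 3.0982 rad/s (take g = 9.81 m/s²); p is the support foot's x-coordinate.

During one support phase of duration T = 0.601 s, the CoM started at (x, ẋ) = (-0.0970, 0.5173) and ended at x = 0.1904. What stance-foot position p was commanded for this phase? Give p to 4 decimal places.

ωT = 3.0982·0.601 = 1.862018; cosh(ωT) = 3.296037, sinh(ωT) = 3.140678
x(T) = p + (x₀−p)·cosh(ωT) + (ẋ₀/ω)·sinh(ωT) ⇒ p·(1 − cosh) = x(T) − x₀·cosh − (ẋ₀/ω)·sinh
numerator   = 0.1904 − (-0.0970)·3.296037 − (0.5173/3.0982)·3.140678 = -0.014277
denominator = 1 − 3.296037 = -2.296037
p = -0.014277 / -2.296037 = 0.0062

p = 0.0062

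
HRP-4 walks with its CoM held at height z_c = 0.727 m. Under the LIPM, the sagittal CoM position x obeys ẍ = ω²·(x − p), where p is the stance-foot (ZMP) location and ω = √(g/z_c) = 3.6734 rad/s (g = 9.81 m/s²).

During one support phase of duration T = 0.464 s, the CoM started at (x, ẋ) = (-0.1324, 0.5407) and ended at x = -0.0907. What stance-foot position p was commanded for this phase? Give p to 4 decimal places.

ωT = 3.6734·0.464 = 1.704458; cosh(ωT) = 2.840137, sinh(ωT) = 2.658266
x(T) = p + (x₀−p)·cosh(ωT) + (ẋ₀/ω)·sinh(ωT) ⇒ p·(1 − cosh) = x(T) − x₀·cosh − (ẋ₀/ω)·sinh
numerator   = -0.0907 − (-0.1324)·2.840137 − (0.5407/3.6734)·2.658266 = -0.105945
denominator = 1 − 2.840137 = -1.840137
p = -0.105945 / -1.840137 = 0.0576

p = 0.0576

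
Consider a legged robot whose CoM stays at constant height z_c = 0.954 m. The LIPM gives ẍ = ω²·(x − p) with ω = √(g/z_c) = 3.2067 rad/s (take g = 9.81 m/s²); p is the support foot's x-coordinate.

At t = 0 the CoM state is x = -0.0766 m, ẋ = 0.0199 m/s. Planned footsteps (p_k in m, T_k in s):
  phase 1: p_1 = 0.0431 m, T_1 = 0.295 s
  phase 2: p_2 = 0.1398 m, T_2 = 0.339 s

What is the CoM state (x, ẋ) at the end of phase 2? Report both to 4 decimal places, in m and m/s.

phase 1: p=0.0431, T=0.295, ωT=0.945976, cosh=1.481814, sinh=1.093513; start (x,ẋ)=(-0.076600, 0.019900) → end (x,ẋ)=(-0.127487, -0.390248)
phase 2: p=0.1398, T=0.339, ωT=1.087071, cosh=1.651389, sinh=1.314187; start (x,ẋ)=(-0.127487, -0.390248) → end (x,ẋ)=(-0.461529, -1.770853)

x = -0.4615, ẋ = -1.7709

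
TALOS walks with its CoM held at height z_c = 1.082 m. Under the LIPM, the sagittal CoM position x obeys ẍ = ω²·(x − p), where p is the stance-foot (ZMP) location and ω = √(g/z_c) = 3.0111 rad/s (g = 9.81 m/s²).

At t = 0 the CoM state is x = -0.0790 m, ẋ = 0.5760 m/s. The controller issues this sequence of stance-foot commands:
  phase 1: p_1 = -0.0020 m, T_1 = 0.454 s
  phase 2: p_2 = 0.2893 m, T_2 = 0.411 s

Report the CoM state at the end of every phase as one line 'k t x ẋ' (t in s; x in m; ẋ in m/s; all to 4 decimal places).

1 0.4540 0.1880 0.7781
2 0.8650 0.5080 0.9727

phase 1: p=-0.0020, T=0.454, ωT=1.367039, cosh=2.089289, sinh=1.834428; start (x,ẋ)=(-0.079000, 0.576000) → end (x,ẋ)=(0.188037, 0.778109)
phase 2: p=0.2893, T=0.411, ωT=1.237562, cosh=1.868645, sinh=1.578554; start (x,ẋ)=(0.188037, 0.778109) → end (x,ẋ)=(0.507995, 0.972687)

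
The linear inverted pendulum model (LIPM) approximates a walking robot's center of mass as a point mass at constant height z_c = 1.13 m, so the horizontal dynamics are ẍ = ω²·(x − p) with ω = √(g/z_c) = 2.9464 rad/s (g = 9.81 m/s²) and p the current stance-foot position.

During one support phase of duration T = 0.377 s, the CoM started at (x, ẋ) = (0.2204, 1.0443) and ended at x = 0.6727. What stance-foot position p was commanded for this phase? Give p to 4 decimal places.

ωT = 2.9464·0.377 = 1.110793; cosh(ωT) = 1.683031, sinh(ωT) = 1.353734
x(T) = p + (x₀−p)·cosh(ωT) + (ẋ₀/ω)·sinh(ωT) ⇒ p·(1 − cosh) = x(T) − x₀·cosh − (ẋ₀/ω)·sinh
numerator   = 0.6727 − (0.2204)·1.683031 − (1.0443/2.9464)·1.353734 = -0.178047
denominator = 1 − 1.683031 = -0.683031
p = -0.178047 / -0.683031 = 0.2607

p = 0.2607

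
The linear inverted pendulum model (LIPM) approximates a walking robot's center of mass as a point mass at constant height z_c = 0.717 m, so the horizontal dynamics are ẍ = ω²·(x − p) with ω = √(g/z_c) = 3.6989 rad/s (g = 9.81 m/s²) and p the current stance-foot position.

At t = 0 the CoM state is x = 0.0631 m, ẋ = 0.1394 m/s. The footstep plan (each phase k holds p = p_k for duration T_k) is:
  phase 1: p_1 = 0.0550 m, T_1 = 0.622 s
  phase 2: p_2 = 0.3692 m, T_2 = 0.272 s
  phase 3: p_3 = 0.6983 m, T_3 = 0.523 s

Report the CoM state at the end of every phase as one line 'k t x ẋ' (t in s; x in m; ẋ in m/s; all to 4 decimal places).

phase 1: p=0.0550, T=0.622, ωT=2.300716, cosh=5.040756, sinh=4.940569; start (x,ẋ)=(0.063100, 0.139400) → end (x,ẋ)=(0.282025, 0.850706)
phase 2: p=0.3692, T=0.272, ωT=1.006101, cosh=1.550279, sinh=1.184637; start (x,ẋ)=(0.282025, 0.850706) → end (x,ẋ)=(0.506507, 0.936843)
phase 3: p=0.6983, T=0.523, ωT=1.934525, cosh=3.532623, sinh=3.388130; start (x,ẋ)=(0.506507, 0.936843) → end (x,ẋ)=(0.878902, 0.905901)

1 0.6220 0.2820 0.8507
2 0.8940 0.5065 0.9368
3 1.4170 0.8789 0.9059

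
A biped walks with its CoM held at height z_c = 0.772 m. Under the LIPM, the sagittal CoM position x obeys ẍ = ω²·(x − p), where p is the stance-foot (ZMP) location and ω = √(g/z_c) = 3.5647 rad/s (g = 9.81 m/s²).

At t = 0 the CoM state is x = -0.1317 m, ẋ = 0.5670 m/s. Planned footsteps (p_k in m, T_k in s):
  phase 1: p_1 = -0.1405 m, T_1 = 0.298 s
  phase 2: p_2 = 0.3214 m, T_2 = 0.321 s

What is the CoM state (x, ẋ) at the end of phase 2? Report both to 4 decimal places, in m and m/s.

phase 1: p=-0.1405, T=0.298, ωT=1.062281, cosh=1.619314, sinh=1.273647; start (x,ẋ)=(-0.131700, 0.567000) → end (x,ẋ)=(0.076336, 0.958104)
phase 2: p=0.3214, T=0.321, ωT=1.144269, cosh=1.729300, sinh=1.410844; start (x,ẋ)=(0.076336, 0.958104) → end (x,ẋ)=(0.276811, 0.424366)

x = 0.2768, ẋ = 0.4244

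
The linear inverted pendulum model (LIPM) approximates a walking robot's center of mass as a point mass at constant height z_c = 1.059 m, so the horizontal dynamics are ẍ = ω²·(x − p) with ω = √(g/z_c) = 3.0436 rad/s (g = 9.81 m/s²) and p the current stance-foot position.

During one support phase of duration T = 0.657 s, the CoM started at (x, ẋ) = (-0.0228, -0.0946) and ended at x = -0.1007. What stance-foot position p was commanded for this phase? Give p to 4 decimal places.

p = -0.0354

ωT = 3.0436·0.657 = 1.999645; cosh(ωT) = 3.760909, sinh(ωT) = 3.625526
x(T) = p + (x₀−p)·cosh(ωT) + (ẋ₀/ω)·sinh(ωT) ⇒ p·(1 − cosh) = x(T) − x₀·cosh − (ẋ₀/ω)·sinh
numerator   = -0.1007 − (-0.0228)·3.760909 − (-0.0946/3.0436)·3.625526 = 0.097736
denominator = 1 − 3.760909 = -2.760909
p = 0.097736 / -2.760909 = -0.0354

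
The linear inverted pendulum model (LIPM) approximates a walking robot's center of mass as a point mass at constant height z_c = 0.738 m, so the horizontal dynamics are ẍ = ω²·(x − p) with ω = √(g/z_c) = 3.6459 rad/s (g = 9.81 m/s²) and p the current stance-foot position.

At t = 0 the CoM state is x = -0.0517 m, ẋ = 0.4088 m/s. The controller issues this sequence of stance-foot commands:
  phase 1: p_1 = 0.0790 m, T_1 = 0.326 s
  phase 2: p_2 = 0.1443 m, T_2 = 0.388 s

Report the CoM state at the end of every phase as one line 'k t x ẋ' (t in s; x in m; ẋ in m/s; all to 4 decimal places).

phase 1: p=0.0790, T=0.326, ωT=1.188563, cosh=1.793510, sinh=1.488852; start (x,ẋ)=(-0.051700, 0.408800) → end (x,ẋ)=(0.011527, 0.023721)
phase 2: p=0.1443, T=0.388, ωT=1.414609, cosh=2.178949, sinh=1.935929; start (x,ẋ)=(0.011527, 0.023721) → end (x,ẋ)=(-0.132410, -0.885452)

1 0.3260 0.0115 0.0237
2 0.7140 -0.1324 -0.8855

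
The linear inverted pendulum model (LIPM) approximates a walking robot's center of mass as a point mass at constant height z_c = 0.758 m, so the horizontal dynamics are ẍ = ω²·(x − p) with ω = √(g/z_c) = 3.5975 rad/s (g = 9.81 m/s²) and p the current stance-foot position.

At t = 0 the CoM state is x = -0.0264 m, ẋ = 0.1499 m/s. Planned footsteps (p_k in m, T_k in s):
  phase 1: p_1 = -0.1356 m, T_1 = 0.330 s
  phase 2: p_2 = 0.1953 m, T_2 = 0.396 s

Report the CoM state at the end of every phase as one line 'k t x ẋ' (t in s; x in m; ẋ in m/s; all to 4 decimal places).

phase 1: p=-0.1356, T=0.330, ωT=1.187175, cosh=1.791445, sinh=1.486363; start (x,ẋ)=(-0.026400, 0.149900) → end (x,ẋ)=(0.121959, 0.852451)
phase 2: p=0.1953, T=0.396, ωT=1.424610, cosh=2.198419, sinh=1.957817; start (x,ẋ)=(0.121959, 0.852451) → end (x,ẋ)=(0.497984, 1.357488)

1 0.3300 0.1220 0.8525
2 0.7260 0.4980 1.3575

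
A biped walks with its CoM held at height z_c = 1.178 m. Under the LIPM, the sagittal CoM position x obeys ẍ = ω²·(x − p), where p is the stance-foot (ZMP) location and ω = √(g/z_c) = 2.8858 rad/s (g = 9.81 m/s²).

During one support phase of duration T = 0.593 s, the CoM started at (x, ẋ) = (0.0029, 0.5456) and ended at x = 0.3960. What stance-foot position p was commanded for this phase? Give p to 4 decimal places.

p = 0.0638

ωT = 2.8858·0.593 = 1.711279; cosh(ωT) = 2.858337, sinh(ωT) = 2.677703
x(T) = p + (x₀−p)·cosh(ωT) + (ẋ₀/ω)·sinh(ωT) ⇒ p·(1 − cosh) = x(T) − x₀·cosh − (ẋ₀/ω)·sinh
numerator   = 0.3960 − (0.0029)·2.858337 − (0.5456/2.8858)·2.677703 = -0.118546
denominator = 1 − 2.858337 = -1.858337
p = -0.118546 / -1.858337 = 0.0638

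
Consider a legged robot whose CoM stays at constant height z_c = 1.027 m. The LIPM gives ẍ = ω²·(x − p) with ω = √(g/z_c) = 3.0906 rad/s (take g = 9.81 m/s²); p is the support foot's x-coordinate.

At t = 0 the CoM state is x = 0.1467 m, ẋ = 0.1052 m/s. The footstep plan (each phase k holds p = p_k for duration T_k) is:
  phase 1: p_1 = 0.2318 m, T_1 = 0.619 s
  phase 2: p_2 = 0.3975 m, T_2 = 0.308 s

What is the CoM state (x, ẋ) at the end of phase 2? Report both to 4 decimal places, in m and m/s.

x = -0.3005, ẋ = -1.9387

phase 1: p=0.2318, T=0.619, ωT=1.913081, cosh=3.460777, sinh=3.313153; start (x,ẋ)=(0.146700, 0.105200) → end (x,ẋ)=(0.050063, -0.507319)
phase 2: p=0.3975, T=0.308, ωT=0.951905, cosh=1.488322, sinh=1.102317; start (x,ẋ)=(0.050063, -0.507319) → end (x,ẋ)=(-0.300542, -1.938709)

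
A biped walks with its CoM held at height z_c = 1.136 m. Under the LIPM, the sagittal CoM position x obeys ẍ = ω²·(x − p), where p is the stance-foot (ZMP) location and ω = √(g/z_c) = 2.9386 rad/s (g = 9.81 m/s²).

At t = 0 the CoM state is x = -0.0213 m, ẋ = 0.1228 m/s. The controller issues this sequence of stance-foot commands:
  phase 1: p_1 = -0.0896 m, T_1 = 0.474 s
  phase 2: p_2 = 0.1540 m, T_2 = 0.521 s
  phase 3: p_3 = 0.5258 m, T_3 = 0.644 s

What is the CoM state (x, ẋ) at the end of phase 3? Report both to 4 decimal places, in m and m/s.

x = 2.3229, ẋ = 5.4682

phase 1: p=-0.0896, T=0.474, ωT=1.392896, cosh=2.137425, sinh=1.889070; start (x,ẋ)=(-0.021300, 0.122800) → end (x,ẋ)=(0.135328, 0.641624)
phase 2: p=0.1540, T=0.521, ωT=1.531011, cosh=2.419582, sinh=2.203265; start (x,ẋ)=(0.135328, 0.641624) → end (x,ẋ)=(0.589890, 1.431569)
phase 3: p=0.5258, T=0.644, ωT=1.892458, cosh=3.393181, sinh=3.242480; start (x,ẋ)=(0.589890, 1.431569) → end (x,ẋ)=(2.322875, 5.468240)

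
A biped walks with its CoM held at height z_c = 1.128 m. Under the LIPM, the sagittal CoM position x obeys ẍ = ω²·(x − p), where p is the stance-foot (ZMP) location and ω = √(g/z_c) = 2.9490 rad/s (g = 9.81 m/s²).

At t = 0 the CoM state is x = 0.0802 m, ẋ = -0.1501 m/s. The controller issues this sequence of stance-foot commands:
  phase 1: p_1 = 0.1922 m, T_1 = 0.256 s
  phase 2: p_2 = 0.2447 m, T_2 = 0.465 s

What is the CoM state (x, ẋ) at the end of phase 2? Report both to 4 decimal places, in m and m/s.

x = -0.5518, ẋ = -2.2882

phase 1: p=0.1922, T=0.256, ωT=0.754944, cosh=1.298765, sinh=0.828728; start (x,ẋ)=(0.080200, -0.150100) → end (x,ẋ)=(0.004557, -0.468663)
phase 2: p=0.2447, T=0.465, ωT=1.371285, cosh=2.097096, sinh=1.843315; start (x,ẋ)=(0.004557, -0.468663) → end (x,ẋ)=(-0.551847, -2.288233)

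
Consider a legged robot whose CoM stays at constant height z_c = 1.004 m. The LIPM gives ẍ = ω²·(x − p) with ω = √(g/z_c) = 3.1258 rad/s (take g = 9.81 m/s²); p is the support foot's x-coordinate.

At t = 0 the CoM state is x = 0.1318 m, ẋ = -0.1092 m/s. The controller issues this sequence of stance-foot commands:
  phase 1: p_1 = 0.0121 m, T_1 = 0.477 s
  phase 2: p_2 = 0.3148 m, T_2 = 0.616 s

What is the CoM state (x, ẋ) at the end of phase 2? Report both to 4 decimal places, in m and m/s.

x = 0.5483, ẋ = 0.8520

phase 1: p=0.0121, T=0.477, ωT=1.491007, cosh=2.333355, sinh=2.108209; start (x,ẋ)=(0.131800, -0.109200) → end (x,ẋ)=(0.217752, 0.534001)
phase 2: p=0.3148, T=0.616, ωT=1.925493, cosh=3.502166, sinh=3.356362; start (x,ẋ)=(0.217752, 0.534001) → end (x,ẋ)=(0.548312, 0.852003)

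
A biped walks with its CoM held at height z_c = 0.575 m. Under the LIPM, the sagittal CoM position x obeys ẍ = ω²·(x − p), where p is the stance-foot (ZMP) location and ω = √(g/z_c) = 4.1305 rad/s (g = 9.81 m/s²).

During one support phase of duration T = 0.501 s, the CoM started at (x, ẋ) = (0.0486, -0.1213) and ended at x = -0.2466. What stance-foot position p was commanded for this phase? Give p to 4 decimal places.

ωT = 4.1305·0.501 = 2.069380; cosh(ωT) = 4.023090, sinh(ωT) = 3.896826
x(T) = p + (x₀−p)·cosh(ωT) + (ẋ₀/ω)·sinh(ωT) ⇒ p·(1 − cosh) = x(T) − x₀·cosh − (ẋ₀/ω)·sinh
numerator   = -0.2466 − (0.0486)·4.023090 − (-0.1213/4.1305)·3.896826 = -0.327684
denominator = 1 − 4.023090 = -3.023090
p = -0.327684 / -3.023090 = 0.1084

p = 0.1084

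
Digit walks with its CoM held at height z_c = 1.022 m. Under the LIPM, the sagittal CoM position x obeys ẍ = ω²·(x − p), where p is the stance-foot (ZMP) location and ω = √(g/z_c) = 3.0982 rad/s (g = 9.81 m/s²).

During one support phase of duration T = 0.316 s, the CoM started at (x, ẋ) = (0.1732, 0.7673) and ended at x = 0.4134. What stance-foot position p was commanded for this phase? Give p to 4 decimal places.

p = 0.2559

ωT = 3.0982·0.316 = 0.979031; cosh(ωT) = 1.518776, sinh(ωT) = 1.143101
x(T) = p + (x₀−p)·cosh(ωT) + (ẋ₀/ω)·sinh(ωT) ⇒ p·(1 − cosh) = x(T) − x₀·cosh − (ẋ₀/ω)·sinh
numerator   = 0.4134 − (0.1732)·1.518776 − (0.7673/3.0982)·1.143101 = -0.132752
denominator = 1 − 1.518776 = -0.518776
p = -0.132752 / -0.518776 = 0.2559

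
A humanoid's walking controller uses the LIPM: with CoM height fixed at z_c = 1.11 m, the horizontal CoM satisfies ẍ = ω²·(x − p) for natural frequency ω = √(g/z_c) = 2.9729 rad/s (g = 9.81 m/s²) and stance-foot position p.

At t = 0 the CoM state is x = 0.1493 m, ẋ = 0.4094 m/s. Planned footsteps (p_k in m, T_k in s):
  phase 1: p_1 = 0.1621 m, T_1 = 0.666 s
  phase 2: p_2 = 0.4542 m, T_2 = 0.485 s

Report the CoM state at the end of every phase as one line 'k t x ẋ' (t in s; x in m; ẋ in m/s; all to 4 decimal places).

phase 1: p=0.1621, T=0.666, ωT=1.979951, cosh=3.690233, sinh=3.552158; start (x,ẋ)=(0.149300, 0.409400) → end (x,ẋ)=(0.604035, 1.375611)
phase 2: p=0.4542, T=0.485, ωT=1.441857, cosh=2.232514, sinh=1.996025; start (x,ẋ)=(0.604035, 1.375611) → end (x,ẋ)=(1.712303, 3.960188)

1 0.6660 0.6040 1.3756
2 1.1510 1.7123 3.9602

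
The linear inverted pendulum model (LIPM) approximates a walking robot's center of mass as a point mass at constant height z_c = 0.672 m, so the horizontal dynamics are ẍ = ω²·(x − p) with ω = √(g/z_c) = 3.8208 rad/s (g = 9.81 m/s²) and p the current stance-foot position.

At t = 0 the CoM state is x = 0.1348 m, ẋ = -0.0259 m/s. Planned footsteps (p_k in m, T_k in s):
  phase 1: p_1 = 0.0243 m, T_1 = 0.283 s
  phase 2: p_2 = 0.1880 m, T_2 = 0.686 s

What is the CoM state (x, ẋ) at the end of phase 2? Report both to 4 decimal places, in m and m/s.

x = 1.1606, ẋ = 3.7505

phase 1: p=0.0243, T=0.283, ωT=1.081286, cosh=1.643814, sinh=1.304656; start (x,ẋ)=(0.134800, -0.025900) → end (x,ẋ)=(0.197098, 0.508249)
phase 2: p=0.1880, T=0.686, ωT=2.621069, cosh=6.911569, sinh=6.838844; start (x,ẋ)=(0.197098, 0.508249) → end (x,ẋ)=(1.160593, 3.750516)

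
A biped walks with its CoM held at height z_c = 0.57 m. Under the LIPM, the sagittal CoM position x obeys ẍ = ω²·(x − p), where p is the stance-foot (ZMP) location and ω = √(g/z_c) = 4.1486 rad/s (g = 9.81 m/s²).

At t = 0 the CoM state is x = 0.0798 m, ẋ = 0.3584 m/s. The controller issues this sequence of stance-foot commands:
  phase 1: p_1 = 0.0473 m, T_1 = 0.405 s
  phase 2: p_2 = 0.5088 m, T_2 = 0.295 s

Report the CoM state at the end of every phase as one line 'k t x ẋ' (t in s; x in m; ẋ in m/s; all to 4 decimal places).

1 0.4050 0.3613 1.3443
2 0.7000 0.7396 1.5327

phase 1: p=0.0473, T=0.405, ωT=1.680183, cosh=2.776439, sinh=2.590099; start (x,ẋ)=(0.079800, 0.358400) → end (x,ẋ)=(0.361294, 1.344297)
phase 2: p=0.5088, T=0.295, ωT=1.223837, cosh=1.847154, sinh=1.553055; start (x,ẋ)=(0.361294, 1.344297) → end (x,ẋ)=(0.739581, 1.532746)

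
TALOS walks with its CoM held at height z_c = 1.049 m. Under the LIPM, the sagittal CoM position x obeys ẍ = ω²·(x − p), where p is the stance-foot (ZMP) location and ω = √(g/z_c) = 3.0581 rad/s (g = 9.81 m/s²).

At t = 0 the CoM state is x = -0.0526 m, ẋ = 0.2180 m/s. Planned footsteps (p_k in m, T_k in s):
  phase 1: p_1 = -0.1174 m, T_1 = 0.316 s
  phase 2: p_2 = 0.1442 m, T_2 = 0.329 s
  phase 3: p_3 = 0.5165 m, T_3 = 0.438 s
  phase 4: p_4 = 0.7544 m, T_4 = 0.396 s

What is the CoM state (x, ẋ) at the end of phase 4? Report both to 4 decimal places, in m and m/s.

phase 1: p=-0.1174, T=0.316, ωT=0.966360, cosh=1.504412, sinh=1.123947; start (x,ẋ)=(-0.052600, 0.218000) → end (x,ẋ)=(0.060208, 0.550689)
phase 2: p=0.1442, T=0.329, ωT=1.006115, cosh=1.550296, sinh=1.184659; start (x,ẋ)=(0.060208, 0.550689) → end (x,ẋ)=(0.227315, 0.549442)
phase 3: p=0.5165, T=0.438, ωT=1.339448, cosh=2.039463, sinh=1.777472; start (x,ẋ)=(0.227315, 0.549442) → end (x,ẋ)=(0.246073, -0.451353)
phase 4: p=0.7544, T=0.396, ωT=1.211008, cosh=1.827381, sinh=1.529484; start (x,ẋ)=(0.246073, -0.451353) → end (x,ẋ)=(-0.400248, -3.202401)

x = -0.4002, ẋ = -3.2024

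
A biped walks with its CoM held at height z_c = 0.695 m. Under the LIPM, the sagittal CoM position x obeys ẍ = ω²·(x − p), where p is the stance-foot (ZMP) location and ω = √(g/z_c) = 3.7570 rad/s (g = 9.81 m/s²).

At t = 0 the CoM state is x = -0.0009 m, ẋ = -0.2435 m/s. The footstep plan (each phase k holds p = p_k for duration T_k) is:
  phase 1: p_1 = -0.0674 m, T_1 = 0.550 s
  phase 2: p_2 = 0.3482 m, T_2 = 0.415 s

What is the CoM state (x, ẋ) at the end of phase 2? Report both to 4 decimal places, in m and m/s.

phase 1: p=-0.0674, T=0.550, ωT=2.066350, cosh=4.011299, sinh=3.884652; start (x,ẋ)=(-0.000900, -0.243500) → end (x,ẋ)=(-0.052422, -0.006208)
phase 2: p=0.3482, T=0.415, ωT=1.559155, cosh=2.482558, sinh=2.272244; start (x,ẋ)=(-0.052422, -0.006208) → end (x,ẋ)=(-0.650122, -3.435450)

x = -0.6501, ẋ = -3.4355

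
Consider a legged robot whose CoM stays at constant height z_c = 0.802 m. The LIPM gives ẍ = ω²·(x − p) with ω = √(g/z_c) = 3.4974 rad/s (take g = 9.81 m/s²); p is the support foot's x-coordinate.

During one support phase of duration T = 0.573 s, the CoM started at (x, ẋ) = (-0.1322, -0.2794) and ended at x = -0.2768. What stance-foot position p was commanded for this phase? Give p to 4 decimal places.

ωT = 3.4974·0.573 = 2.004010; cosh(ωT) = 3.776770, sinh(ωT) = 3.641977
x(T) = p + (x₀−p)·cosh(ωT) + (ẋ₀/ω)·sinh(ωT) ⇒ p·(1 − cosh) = x(T) − x₀·cosh − (ẋ₀/ω)·sinh
numerator   = -0.2768 − (-0.1322)·3.776770 − (-0.2794/3.4974)·3.641977 = 0.513439
denominator = 1 − 3.776770 = -2.776770
p = 0.513439 / -2.776770 = -0.1849

p = -0.1849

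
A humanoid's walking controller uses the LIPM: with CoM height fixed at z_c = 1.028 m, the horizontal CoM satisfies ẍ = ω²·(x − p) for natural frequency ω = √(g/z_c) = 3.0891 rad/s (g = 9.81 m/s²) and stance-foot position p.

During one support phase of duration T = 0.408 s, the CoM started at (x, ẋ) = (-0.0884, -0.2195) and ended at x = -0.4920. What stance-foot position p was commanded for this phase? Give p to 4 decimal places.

p = 0.2302

ωT = 3.0891·0.408 = 1.260353; cosh(ωT) = 1.905110, sinh(ωT) = 1.621556
x(T) = p + (x₀−p)·cosh(ωT) + (ẋ₀/ω)·sinh(ωT) ⇒ p·(1 − cosh) = x(T) − x₀·cosh − (ẋ₀/ω)·sinh
numerator   = -0.4920 − (-0.0884)·1.905110 − (-0.2195/3.0891)·1.621556 = -0.208367
denominator = 1 − 1.905110 = -0.905110
p = -0.208367 / -0.905110 = 0.2302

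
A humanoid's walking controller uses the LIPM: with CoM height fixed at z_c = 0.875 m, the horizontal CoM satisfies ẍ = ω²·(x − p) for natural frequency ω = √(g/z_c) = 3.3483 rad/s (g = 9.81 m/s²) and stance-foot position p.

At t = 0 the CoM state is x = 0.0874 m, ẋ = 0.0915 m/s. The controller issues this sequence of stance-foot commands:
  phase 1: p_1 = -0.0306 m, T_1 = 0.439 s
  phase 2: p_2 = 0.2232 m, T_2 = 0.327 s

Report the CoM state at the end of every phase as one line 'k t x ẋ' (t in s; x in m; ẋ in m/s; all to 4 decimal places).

1 0.4390 0.2958 1.0232
2 0.7660 0.7494 2.0229

phase 1: p=-0.0306, T=0.439, ωT=1.469904, cosh=2.289382, sinh=2.059434; start (x,ẋ)=(0.087400, 0.091500) → end (x,ẋ)=(0.295826, 1.023160)
phase 2: p=0.2232, T=0.327, ωT=1.094894, cosh=1.661721, sinh=1.327146; start (x,ẋ)=(0.295826, 1.023160) → end (x,ẋ)=(0.749428, 2.022932)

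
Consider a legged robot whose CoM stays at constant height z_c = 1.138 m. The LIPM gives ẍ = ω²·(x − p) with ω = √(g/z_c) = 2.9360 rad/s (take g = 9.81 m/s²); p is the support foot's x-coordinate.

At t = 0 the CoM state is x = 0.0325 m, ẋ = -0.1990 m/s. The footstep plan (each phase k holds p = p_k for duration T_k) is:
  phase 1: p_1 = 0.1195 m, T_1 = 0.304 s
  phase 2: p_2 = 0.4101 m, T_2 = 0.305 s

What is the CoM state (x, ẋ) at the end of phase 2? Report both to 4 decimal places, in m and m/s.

phase 1: p=0.1195, T=0.304, ωT=0.892544, cosh=1.425472, sinh=1.015860; start (x,ẋ)=(0.032500, -0.199000) → end (x,ẋ)=(-0.073370, -0.543152)
phase 2: p=0.4101, T=0.305, ωT=0.895480, cosh=1.428461, sinh=1.020050; start (x,ẋ)=(-0.073370, -0.543152) → end (x,ẋ)=(-0.469225, -2.223801)

x = -0.4692, ẋ = -2.2238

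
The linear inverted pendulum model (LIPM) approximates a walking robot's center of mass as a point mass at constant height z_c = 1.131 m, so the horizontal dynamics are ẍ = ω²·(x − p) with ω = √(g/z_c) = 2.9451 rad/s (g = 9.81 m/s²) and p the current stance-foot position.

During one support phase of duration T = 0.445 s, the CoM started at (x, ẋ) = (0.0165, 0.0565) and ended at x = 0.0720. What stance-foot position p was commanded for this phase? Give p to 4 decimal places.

p = -0.0063

ωT = 2.9451·0.445 = 1.310569; cosh(ωT) = 1.988976, sinh(ωT) = 1.719309
x(T) = p + (x₀−p)·cosh(ωT) + (ẋ₀/ω)·sinh(ωT) ⇒ p·(1 − cosh) = x(T) − x₀·cosh − (ẋ₀/ω)·sinh
numerator   = 0.0720 − (0.0165)·1.988976 − (0.0565/2.9451)·1.719309 = 0.006198
denominator = 1 − 1.988976 = -0.988976
p = 0.006198 / -0.988976 = -0.0063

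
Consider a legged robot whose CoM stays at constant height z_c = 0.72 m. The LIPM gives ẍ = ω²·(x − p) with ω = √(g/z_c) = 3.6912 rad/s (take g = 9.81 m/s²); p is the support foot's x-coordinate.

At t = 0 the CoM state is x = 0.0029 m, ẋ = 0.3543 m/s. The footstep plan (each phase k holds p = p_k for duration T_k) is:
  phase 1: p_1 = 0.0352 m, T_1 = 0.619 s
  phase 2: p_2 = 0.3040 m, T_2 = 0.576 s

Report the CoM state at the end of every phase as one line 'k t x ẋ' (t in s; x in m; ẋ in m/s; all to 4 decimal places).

1 0.6190 0.3415 1.1788
2 1.1950 1.7828 5.5828

phase 1: p=0.0352, T=0.619, ωT=2.284853, cosh=4.963015, sinh=4.861225; start (x,ẋ)=(0.002900, 0.354300) → end (x,ẋ)=(0.341500, 1.178813)
phase 2: p=0.3040, T=0.576, ωT=2.126131, cosh=4.250836, sinh=4.131538; start (x,ẋ)=(0.341500, 1.178813) → end (x,ẋ)=(1.782843, 5.582821)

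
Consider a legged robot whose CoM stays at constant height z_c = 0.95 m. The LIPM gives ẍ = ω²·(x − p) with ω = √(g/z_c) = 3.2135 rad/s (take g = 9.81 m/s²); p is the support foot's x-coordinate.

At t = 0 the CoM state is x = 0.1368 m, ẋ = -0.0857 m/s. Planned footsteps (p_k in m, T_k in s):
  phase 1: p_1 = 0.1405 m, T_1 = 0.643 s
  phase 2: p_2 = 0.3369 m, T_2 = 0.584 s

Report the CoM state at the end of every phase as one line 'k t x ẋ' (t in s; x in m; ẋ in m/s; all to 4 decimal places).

phase 1: p=0.1405, T=0.643, ωT=2.066280, cosh=4.011029, sinh=3.884373; start (x,ẋ)=(0.136800, -0.085700) → end (x,ẋ)=(0.022068, -0.389930)
phase 2: p=0.3369, T=0.584, ωT=1.876684, cosh=3.342453, sinh=3.189356; start (x,ẋ)=(0.022068, -0.389930) → end (x,ẋ)=(-1.102412, -4.530037)

1 0.6430 0.0221 -0.3899
2 1.2270 -1.1024 -4.5300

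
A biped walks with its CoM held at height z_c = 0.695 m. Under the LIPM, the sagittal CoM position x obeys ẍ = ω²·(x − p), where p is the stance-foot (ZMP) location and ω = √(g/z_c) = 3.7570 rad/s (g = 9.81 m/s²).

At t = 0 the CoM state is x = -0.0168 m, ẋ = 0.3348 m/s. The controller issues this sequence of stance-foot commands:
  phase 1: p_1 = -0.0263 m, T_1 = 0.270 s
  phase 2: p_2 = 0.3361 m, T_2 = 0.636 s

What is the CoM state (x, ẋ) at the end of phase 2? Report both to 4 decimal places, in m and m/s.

x = -0.1752, ẋ = -1.7860

phase 1: p=-0.0263, T=0.270, ωT=1.014390, cosh=1.560152, sinh=1.197529; start (x,ẋ)=(-0.016800, 0.334800) → end (x,ẋ)=(0.095238, 0.565081)
phase 2: p=0.3361, T=0.636, ωT=2.389452, cosh=5.499597, sinh=5.407918; start (x,ẋ)=(0.095238, 0.565081) → end (x,ẋ)=(-0.175156, -1.786018)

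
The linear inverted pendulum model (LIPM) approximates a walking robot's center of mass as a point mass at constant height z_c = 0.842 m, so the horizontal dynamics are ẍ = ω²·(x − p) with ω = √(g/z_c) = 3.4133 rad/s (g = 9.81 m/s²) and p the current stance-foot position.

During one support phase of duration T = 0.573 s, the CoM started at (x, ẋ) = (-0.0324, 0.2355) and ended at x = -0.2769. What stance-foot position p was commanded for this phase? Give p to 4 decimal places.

p = 0.1532

ωT = 3.4133·0.573 = 1.955821; cosh(ωT) = 3.605584, sinh(ωT) = 3.464136
x(T) = p + (x₀−p)·cosh(ωT) + (ẋ₀/ω)·sinh(ωT) ⇒ p·(1 − cosh) = x(T) − x₀·cosh − (ẋ₀/ω)·sinh
numerator   = -0.2769 − (-0.0324)·3.605584 − (0.2355/3.4133)·3.464136 = -0.399086
denominator = 1 − 3.605584 = -2.605584
p = -0.399086 / -2.605584 = 0.1532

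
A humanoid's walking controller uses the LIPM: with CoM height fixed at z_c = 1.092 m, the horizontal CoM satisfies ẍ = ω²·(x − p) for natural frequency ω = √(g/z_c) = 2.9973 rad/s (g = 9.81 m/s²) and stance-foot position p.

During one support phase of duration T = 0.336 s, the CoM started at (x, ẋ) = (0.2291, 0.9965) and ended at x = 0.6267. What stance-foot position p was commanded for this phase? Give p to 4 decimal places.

p = 0.2232

ωT = 2.9973·0.336 = 1.007093; cosh(ωT) = 1.551455, sinh(ωT) = 1.186176
x(T) = p + (x₀−p)·cosh(ωT) + (ẋ₀/ω)·sinh(ωT) ⇒ p·(1 − cosh) = x(T) − x₀·cosh − (ẋ₀/ω)·sinh
numerator   = 0.6267 − (0.2291)·1.551455 − (0.9965/2.9973)·1.186176 = -0.123101
denominator = 1 − 1.551455 = -0.551455
p = -0.123101 / -0.551455 = 0.2232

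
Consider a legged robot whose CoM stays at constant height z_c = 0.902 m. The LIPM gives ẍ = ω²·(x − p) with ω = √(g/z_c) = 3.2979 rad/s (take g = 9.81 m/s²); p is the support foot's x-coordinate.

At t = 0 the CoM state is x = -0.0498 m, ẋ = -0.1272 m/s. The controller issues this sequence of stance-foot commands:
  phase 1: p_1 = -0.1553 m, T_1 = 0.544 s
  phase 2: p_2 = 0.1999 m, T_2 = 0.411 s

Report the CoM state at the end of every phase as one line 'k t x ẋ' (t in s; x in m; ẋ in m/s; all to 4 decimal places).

1 0.5440 0.0579 0.6242
2 0.9550 0.2489 0.4434

phase 1: p=-0.1553, T=0.544, ωT=1.794058, cosh=3.090044, sinh=2.923760; start (x,ẋ)=(-0.049800, -0.127200) → end (x,ẋ)=(0.057930, 0.624206)
phase 2: p=0.1999, T=0.411, ωT=1.355437, cosh=2.068145, sinh=1.810310; start (x,ẋ)=(0.057930, 0.624206) → end (x,ẋ)=(0.248930, 0.443357)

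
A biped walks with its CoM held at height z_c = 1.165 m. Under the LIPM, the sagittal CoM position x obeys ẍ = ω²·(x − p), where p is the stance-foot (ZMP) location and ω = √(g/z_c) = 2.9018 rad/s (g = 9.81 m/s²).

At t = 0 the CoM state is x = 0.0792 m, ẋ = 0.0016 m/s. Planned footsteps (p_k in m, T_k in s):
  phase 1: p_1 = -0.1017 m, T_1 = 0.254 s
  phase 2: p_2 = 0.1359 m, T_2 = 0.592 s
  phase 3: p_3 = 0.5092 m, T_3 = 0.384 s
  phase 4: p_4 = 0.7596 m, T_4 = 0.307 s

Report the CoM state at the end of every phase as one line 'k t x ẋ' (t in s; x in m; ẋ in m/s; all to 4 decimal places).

phase 1: p=-0.1017, T=0.254, ωT=0.737057, cosh=1.284148, sinh=0.805628; start (x,ẋ)=(0.079200, 0.001600) → end (x,ẋ)=(0.131047, 0.424958)
phase 2: p=0.1359, T=0.592, ωT=1.717866, cosh=2.876035, sinh=2.696586; start (x,ẋ)=(0.131047, 0.424958) → end (x,ẋ)=(0.516846, 1.184216)
phase 3: p=0.5092, T=0.384, ωT=1.114291, cosh=1.687778, sinh=1.359630; start (x,ẋ)=(0.516846, 1.184216) → end (x,ẋ)=(1.076966, 2.028861)
phase 4: p=0.7596, T=0.307, ωT=0.890853, cosh=1.423756, sinh=1.013450; start (x,ẋ)=(1.076966, 2.028861) → end (x,ẋ)=(1.920030, 3.821924)

1 0.2540 0.1310 0.4250
2 0.8460 0.5168 1.1842
3 1.2300 1.0770 2.0289
4 1.5370 1.9200 3.8219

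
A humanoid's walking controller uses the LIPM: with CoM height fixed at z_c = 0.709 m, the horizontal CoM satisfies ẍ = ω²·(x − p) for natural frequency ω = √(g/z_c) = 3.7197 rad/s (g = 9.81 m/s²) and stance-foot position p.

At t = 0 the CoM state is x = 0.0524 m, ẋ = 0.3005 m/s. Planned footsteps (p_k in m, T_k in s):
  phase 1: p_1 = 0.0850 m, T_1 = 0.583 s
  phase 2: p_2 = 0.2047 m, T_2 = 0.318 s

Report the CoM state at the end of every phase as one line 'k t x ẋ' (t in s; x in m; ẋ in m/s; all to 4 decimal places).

phase 1: p=0.0850, T=0.583, ωT=2.168585, cosh=4.430120, sinh=4.315781; start (x,ẋ)=(0.052400, 0.300500) → end (x,ẋ)=(0.289233, 0.807910)
phase 2: p=0.2047, T=0.318, ωT=1.182865, cosh=1.785055, sinh=1.478655; start (x,ẋ)=(0.289233, 0.807910) → end (x,ẋ)=(0.676757, 1.907109)

1 0.5830 0.2892 0.8079
2 0.9010 0.6768 1.9071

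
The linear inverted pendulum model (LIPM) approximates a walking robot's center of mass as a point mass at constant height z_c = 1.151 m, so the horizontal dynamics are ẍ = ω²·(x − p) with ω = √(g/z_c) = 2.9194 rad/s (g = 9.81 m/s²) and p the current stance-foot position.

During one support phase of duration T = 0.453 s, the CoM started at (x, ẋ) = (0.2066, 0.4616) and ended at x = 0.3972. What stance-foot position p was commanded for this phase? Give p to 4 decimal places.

p = 0.2908

ωT = 2.9194·0.453 = 1.322488; cosh(ωT) = 2.009609, sinh(ωT) = 1.743138
x(T) = p + (x₀−p)·cosh(ωT) + (ẋ₀/ω)·sinh(ωT) ⇒ p·(1 − cosh) = x(T) − x₀·cosh − (ẋ₀/ω)·sinh
numerator   = 0.3972 − (0.2066)·2.009609 − (0.4616/2.9194)·1.743138 = -0.293601
denominator = 1 − 2.009609 = -1.009609
p = -0.293601 / -1.009609 = 0.2908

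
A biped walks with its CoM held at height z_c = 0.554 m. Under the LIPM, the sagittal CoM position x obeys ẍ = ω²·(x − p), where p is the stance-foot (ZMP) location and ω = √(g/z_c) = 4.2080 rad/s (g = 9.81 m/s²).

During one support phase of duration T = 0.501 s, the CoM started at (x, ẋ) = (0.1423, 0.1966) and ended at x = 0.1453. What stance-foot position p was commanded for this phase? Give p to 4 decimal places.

ωT = 4.2080·0.501 = 2.108208; cosh(ωT) = 4.177465, sinh(ωT) = 4.056009
x(T) = p + (x₀−p)·cosh(ωT) + (ẋ₀/ω)·sinh(ωT) ⇒ p·(1 − cosh) = x(T) − x₀·cosh − (ẋ₀/ω)·sinh
numerator   = 0.1453 − (0.1423)·4.177465 − (0.1966/4.2080)·4.056009 = -0.638652
denominator = 1 − 4.177465 = -3.177465
p = -0.638652 / -3.177465 = 0.2010

p = 0.2010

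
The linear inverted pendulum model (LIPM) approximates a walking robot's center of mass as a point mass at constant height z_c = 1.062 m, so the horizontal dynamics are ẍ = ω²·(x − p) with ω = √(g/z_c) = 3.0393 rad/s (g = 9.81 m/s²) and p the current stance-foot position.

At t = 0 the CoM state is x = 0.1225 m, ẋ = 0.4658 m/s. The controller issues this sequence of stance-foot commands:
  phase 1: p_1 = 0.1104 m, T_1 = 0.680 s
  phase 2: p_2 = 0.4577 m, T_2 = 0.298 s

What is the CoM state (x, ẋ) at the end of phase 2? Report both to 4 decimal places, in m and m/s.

x = 1.5698, ẋ = 3.8288

phase 1: p=0.1104, T=0.680, ωT=2.066724, cosh=4.012752, sinh=3.886152; start (x,ẋ)=(0.122500, 0.465800) → end (x,ẋ)=(0.754542, 2.012055)
phase 2: p=0.4577, T=0.298, ωT=0.905711, cosh=1.438973, sinh=1.034718; start (x,ẋ)=(0.754542, 2.012055) → end (x,ẋ)=(1.569844, 3.828807)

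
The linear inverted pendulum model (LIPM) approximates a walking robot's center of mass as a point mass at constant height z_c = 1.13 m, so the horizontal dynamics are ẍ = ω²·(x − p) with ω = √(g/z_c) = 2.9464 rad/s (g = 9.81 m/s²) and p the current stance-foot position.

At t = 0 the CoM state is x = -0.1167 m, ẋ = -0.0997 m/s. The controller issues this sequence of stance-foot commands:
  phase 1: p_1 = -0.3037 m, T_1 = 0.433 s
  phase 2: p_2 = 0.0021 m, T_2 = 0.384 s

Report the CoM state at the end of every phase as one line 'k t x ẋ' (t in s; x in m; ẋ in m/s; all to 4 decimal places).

1 0.4330 0.0014 0.7173
2 0.8170 0.3390 1.2247

phase 1: p=-0.3037, T=0.433, ωT=1.275791, cosh=1.930372, sinh=1.651162; start (x,ẋ)=(-0.116700, -0.099700) → end (x,ẋ)=(0.001408, 0.717294)
phase 2: p=0.0021, T=0.384, ωT=1.131418, cosh=1.711312, sinh=1.388736; start (x,ẋ)=(0.001408, 0.717294) → end (x,ẋ)=(0.339000, 1.224681)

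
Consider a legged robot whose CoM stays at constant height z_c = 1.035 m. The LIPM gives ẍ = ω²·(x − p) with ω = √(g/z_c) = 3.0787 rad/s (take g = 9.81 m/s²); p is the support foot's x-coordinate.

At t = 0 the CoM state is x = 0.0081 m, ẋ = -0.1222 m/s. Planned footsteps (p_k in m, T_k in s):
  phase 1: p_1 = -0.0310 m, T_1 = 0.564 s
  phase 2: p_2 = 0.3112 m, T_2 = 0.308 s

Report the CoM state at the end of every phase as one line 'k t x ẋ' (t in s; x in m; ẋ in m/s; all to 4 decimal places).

phase 1: p=-0.0310, T=0.564, ωT=1.736387, cosh=2.926475, sinh=2.750320; start (x,ẋ)=(0.008100, -0.122200) → end (x,ẋ)=(-0.025741, -0.026540)
phase 2: p=0.3112, T=0.308, ωT=0.948240, cosh=1.484292, sinh=1.096870; start (x,ẋ)=(-0.025741, -0.026540) → end (x,ẋ)=(-0.198374, -1.177219)

1 0.5640 -0.0257 -0.0265
2 0.8720 -0.1984 -1.1772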